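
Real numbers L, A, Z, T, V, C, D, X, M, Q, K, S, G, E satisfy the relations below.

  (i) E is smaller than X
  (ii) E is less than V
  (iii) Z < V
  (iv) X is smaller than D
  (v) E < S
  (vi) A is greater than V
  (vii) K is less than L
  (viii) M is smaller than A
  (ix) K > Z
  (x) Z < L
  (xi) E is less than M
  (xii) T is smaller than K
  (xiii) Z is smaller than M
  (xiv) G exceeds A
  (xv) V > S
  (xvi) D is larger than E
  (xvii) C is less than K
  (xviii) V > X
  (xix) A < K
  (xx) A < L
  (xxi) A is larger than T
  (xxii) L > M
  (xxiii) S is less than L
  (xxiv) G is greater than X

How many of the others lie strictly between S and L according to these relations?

3

Chaining upward from S reaches: V, A, K, G.
Chaining downward from L reaches: E, Z, T, C, X, M, V, A, K.
Strictly between S and L are those in both lists: V, A, K — 3 elements.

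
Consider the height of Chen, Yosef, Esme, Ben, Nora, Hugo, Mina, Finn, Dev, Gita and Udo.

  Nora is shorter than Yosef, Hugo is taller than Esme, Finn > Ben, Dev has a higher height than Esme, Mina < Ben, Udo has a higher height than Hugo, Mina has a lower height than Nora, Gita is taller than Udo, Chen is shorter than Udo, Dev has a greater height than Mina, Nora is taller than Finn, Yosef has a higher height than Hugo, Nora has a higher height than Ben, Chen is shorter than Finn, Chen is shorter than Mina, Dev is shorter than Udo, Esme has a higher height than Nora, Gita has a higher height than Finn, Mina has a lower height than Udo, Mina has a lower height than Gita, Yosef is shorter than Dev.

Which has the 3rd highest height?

Dev

Chaining the given pairs: Chen < Mina < Ben < Finn < Nora < Esme < Hugo < Yosef < Dev < Udo < Gita.
Counting 3 from the largest end gives Dev.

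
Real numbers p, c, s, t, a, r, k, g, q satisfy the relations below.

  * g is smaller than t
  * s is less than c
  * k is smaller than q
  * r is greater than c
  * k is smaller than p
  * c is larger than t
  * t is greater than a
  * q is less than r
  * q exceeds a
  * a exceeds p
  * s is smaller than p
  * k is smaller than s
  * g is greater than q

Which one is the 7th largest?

p

The consecutive relations fix a unique order: k < s < p < a < q < g < t < c < r.
Counting 7 from the largest end gives p.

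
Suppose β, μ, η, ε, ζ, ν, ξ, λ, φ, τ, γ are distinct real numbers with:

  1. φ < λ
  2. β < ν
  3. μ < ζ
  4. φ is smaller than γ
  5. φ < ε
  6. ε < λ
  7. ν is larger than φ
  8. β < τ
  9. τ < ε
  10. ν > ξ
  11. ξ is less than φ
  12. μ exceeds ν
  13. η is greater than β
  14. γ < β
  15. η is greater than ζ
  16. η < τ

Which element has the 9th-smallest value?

Piecing the relations together gives one ordering: ξ < φ < γ < β < ν < μ < ζ < η < τ < ε < λ.
The 9th smallest is τ.

τ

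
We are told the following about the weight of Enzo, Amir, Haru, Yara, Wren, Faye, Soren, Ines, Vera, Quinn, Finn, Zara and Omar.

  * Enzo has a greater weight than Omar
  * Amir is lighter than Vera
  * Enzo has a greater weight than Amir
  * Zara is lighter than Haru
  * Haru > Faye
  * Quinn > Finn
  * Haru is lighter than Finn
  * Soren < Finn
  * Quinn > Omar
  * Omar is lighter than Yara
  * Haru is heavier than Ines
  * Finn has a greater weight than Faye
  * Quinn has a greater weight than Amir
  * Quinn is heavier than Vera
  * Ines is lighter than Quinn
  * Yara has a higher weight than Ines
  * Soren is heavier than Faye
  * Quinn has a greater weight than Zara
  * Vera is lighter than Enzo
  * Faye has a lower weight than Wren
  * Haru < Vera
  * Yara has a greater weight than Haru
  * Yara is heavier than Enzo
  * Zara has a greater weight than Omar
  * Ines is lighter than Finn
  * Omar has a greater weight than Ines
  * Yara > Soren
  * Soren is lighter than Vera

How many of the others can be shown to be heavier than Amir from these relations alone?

4

Directly above Amir: Vera, Enzo, Quinn.
One step further: Yara (4 so far).
Nothing else is reachable above Amir; 4 in all.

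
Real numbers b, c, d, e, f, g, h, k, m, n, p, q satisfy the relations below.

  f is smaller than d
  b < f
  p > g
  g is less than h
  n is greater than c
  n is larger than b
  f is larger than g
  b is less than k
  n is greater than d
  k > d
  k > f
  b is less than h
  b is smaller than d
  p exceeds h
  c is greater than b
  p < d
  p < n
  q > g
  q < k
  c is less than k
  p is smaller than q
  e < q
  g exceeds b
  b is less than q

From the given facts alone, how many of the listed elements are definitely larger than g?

7

The elements the relations force above g are h, f, p, d, n, q, k — no chain reaches any other.
That is 7.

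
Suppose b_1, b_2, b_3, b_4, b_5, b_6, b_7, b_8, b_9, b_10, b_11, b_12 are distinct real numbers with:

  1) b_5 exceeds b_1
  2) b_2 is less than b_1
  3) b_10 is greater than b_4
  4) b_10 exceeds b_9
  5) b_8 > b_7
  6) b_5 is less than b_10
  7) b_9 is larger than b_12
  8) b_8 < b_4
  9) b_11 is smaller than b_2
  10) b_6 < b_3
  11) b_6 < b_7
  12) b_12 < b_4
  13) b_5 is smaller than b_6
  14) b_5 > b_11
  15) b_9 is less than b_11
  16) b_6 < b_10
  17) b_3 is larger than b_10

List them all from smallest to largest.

b_12 < b_9 < b_11 < b_2 < b_1 < b_5 < b_6 < b_7 < b_8 < b_4 < b_10 < b_3

The consecutive links are each given: b_12 < b_9; b_9 < b_11; b_11 < b_2; b_2 < b_1; b_1 < b_5; b_5 < b_6; b_6 < b_7; b_7 < b_8; b_8 < b_4; b_4 < b_10; b_10 < b_3.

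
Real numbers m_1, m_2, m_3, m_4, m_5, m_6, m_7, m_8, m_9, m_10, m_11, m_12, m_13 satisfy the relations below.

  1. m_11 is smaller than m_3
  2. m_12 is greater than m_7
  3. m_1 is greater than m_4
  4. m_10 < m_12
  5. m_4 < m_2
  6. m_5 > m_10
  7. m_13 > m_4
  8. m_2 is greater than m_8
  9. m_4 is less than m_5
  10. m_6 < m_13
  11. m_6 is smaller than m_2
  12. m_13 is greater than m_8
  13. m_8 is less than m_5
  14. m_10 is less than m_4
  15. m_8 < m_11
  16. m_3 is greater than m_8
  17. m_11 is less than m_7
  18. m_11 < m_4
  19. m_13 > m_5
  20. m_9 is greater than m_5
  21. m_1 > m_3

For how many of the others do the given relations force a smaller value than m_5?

Directly below m_5: m_10, m_8, m_4.
One step further: m_11 (4 so far).
No other element is forced below m_5 by the given relations, so the count is 4.

4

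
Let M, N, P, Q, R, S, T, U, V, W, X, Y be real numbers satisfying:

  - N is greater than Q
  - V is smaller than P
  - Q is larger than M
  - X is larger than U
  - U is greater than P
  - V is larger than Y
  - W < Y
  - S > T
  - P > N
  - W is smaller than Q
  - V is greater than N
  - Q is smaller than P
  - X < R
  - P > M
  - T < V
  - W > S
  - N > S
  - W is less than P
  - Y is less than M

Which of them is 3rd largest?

Piecing the relations together gives one ordering: T < S < W < Y < M < Q < N < V < P < U < X < R.
Counting 3 from the largest end gives U.

U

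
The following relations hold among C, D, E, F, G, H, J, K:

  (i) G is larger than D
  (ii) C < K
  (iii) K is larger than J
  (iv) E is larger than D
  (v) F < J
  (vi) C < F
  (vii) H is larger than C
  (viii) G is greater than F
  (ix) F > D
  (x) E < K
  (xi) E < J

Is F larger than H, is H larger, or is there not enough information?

undetermined

Following every chain through F: above F we get J, G, K; below F we get C, D.
H is not reached, and no chain runs the other way from H to F.
So the given relations leave the order of F and H undetermined.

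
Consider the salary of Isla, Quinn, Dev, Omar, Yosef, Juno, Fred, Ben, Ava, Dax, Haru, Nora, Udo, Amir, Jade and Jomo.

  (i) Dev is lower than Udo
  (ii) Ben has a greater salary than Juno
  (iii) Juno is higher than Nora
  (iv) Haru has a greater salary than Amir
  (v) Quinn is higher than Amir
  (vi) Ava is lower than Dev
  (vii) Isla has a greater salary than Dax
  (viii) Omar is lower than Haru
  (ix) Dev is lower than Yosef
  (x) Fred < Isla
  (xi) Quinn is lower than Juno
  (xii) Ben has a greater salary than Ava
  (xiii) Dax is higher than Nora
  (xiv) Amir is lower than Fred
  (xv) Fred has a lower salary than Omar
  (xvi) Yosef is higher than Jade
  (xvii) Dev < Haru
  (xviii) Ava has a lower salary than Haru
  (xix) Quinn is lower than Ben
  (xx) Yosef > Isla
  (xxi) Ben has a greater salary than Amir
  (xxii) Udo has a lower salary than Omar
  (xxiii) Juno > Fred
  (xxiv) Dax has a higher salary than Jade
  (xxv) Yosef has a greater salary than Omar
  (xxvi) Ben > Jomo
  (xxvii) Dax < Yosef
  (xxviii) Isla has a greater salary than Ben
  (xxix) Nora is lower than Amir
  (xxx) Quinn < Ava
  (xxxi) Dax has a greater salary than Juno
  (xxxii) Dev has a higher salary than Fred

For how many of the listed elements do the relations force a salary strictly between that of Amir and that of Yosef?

Chaining upward from Amir reaches: Fred, Quinn, Ava, Juno, Dev, Udo, Omar, Haru, Ben, Dax, Isla.
Chaining downward from Yosef reaches: Jomo, Nora, Fred, Quinn, Ava, Juno, Jade, Dev, Udo, Omar, Ben, Dax, Isla.
Strictly between Amir and Yosef are those in both lists: Fred, Quinn, Ava, Juno, Dev, Udo, Omar, Ben, Dax, Isla — 10 elements.

10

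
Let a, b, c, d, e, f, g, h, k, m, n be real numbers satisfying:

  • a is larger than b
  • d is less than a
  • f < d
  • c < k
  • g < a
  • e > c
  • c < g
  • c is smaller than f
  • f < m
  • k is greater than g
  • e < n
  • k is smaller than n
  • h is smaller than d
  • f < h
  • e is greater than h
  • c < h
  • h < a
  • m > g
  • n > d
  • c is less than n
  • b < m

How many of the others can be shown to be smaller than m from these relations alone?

From m the given relations immediately reach b, f, g.
From those, c — 4 in total.
Nothing else is reachable below m; 4 in all.

4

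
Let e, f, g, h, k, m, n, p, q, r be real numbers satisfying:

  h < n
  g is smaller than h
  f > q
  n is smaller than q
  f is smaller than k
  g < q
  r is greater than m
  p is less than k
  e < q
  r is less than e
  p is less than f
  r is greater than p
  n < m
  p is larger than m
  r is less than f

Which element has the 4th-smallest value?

The consecutive relations fix a unique order: g < h < n < m < p < r < e < q < f < k.
The 4th smallest is m.

m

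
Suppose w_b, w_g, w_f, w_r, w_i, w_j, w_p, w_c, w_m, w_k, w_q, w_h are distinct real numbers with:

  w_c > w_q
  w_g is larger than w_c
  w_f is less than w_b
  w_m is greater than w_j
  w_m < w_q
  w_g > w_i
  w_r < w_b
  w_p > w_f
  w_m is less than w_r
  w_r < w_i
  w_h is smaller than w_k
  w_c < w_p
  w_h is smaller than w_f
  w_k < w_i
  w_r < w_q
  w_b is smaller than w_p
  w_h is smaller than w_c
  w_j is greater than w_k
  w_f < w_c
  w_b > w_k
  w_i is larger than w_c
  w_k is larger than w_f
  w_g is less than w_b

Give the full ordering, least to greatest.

Each adjacent pair is fixed by a given relation: w_h < w_f; w_f < w_k; w_k < w_j; w_j < w_m; w_m < w_r; w_r < w_q; w_q < w_c; w_c < w_i; w_i < w_g; w_g < w_b; w_b < w_p. Chaining them end to end gives the full order.

w_h < w_f < w_k < w_j < w_m < w_r < w_q < w_c < w_i < w_g < w_b < w_p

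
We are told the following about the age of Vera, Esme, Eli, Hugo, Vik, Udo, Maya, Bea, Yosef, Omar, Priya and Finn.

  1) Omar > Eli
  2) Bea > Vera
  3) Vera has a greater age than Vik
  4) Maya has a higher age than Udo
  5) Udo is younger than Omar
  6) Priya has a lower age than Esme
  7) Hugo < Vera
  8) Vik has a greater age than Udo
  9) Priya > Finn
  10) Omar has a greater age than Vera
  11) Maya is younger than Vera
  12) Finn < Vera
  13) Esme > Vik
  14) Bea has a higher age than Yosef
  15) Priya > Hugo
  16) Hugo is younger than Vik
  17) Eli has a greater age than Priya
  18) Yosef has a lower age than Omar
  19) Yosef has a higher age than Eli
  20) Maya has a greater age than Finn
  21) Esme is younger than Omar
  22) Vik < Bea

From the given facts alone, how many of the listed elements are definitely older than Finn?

8

The elements the relations force above Finn are Priya, Eli, Maya, Yosef, Esme, Vera, Bea, Omar — no chain reaches any other.
That is 8.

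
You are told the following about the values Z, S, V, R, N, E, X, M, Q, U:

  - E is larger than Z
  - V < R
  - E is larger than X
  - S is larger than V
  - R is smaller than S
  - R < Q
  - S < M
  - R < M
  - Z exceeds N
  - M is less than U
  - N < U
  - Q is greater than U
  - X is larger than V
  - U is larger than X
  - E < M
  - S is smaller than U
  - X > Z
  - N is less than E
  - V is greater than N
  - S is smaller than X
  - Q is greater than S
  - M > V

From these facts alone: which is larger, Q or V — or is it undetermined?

Q

V < R and R < S give V < S.
With S < X: V < R < S < X.
Then X < E extends the chain to E.
Then E < M extends the chain to M.
Then M < U extends the chain to U.
With U < Q: V < R < S < X < E < M < U < Q.
So Q is larger.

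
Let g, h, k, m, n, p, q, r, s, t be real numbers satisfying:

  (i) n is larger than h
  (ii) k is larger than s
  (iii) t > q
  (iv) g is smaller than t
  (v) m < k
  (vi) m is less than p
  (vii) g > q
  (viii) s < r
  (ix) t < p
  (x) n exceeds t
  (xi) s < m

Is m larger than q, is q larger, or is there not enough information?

undetermined

Following every chain through q: above q we get g, t, p, n.
m is not reached, and no chain runs the other way from m to q.
So the given relations leave the order of q and m undetermined.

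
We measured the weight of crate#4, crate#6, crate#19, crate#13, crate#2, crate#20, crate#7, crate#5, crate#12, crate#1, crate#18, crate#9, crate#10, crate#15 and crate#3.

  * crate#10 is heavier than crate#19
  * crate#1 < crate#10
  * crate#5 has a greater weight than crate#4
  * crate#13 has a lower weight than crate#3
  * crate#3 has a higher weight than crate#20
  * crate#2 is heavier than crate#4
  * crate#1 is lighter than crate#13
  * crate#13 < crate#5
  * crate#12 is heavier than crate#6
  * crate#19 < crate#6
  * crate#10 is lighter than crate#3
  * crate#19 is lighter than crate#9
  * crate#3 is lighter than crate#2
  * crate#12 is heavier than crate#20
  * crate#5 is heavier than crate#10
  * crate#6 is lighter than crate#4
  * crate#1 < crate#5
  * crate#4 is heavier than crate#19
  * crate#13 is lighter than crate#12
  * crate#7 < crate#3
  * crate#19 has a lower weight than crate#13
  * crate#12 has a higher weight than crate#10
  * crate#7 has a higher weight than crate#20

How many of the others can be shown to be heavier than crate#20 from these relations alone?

4

From crate#20 the given relations immediately reach crate#7, crate#3, crate#12.
From those, crate#2 — 4 in total.
Nothing else is reachable above crate#20; 4 in all.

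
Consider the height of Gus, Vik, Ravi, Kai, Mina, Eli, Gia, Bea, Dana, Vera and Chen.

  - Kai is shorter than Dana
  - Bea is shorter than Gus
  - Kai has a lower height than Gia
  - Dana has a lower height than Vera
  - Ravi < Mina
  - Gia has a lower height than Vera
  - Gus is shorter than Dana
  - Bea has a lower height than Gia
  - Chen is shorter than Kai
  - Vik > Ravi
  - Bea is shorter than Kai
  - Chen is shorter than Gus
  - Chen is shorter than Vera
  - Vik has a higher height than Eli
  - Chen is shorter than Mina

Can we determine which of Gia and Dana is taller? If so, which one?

Following every chain through Gia: above Gia we get Vera; below Gia we get Bea, Chen, Kai.
Dana is not reached, and no chain runs the other way from Dana to Gia.
So the given relations leave the order of Gia and Dana undetermined.

undetermined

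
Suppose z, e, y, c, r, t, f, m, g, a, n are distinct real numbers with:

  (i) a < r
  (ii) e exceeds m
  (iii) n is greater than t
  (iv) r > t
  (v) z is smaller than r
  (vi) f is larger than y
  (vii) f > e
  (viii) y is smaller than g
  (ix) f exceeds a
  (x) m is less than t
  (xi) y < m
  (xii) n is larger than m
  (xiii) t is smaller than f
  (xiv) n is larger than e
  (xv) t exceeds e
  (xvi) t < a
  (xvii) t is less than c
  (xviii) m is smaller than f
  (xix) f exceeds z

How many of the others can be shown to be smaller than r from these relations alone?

6

From r the given relations immediately reach z, t, a.
From those, m, e — 5 in total.
From those, y — 6 in total.
Nothing else is reachable below r; 6 in all.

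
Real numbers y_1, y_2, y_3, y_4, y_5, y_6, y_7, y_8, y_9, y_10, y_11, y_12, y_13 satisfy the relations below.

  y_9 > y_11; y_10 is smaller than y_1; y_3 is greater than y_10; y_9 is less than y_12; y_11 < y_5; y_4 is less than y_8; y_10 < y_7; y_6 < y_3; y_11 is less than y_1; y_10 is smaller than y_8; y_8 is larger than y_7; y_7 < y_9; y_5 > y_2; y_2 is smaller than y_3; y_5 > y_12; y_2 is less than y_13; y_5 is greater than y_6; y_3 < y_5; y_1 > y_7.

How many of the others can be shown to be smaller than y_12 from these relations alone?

4

Directly below y_12: y_9.
One step further: y_11, y_7 (3 so far).
One step further: y_10 (4 so far).
Nothing else is reachable below y_12; 4 in all.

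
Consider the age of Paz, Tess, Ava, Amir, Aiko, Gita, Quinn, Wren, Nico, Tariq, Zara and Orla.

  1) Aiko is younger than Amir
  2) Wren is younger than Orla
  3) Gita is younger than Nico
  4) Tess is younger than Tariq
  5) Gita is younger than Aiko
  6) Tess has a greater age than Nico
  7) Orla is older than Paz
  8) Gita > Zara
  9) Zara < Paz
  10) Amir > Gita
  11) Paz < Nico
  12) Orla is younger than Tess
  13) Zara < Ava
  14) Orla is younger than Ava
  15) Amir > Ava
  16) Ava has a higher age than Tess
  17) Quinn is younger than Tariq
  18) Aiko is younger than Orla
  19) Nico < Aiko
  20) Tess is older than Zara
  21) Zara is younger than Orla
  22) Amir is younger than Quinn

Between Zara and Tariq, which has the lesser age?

Link the given pairs in sequence: Zara < Gita; Gita < Nico; Nico < Aiko; Aiko < Orla; Orla < Tess; Tess < Ava; Ava < Amir; Amir < Quinn; Quinn < Tariq.
Chaining these gives Zara < Gita < Nico < Aiko < Orla < Tess < Ava < Amir < Quinn < Tariq.
So Zara < Tariq; Zara is the younger of the two.

Zara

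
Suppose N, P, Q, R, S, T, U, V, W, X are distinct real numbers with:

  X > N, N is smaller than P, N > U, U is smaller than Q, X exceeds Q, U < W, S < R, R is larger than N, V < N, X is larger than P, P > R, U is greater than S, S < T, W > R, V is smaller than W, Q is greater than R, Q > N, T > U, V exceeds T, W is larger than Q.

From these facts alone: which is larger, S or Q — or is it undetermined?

The relevant relations are S < U; U < T; T < V; V < N; N < R; R < Q.
Together: S < U < T < V < N < R < Q.
So Q is larger.

Q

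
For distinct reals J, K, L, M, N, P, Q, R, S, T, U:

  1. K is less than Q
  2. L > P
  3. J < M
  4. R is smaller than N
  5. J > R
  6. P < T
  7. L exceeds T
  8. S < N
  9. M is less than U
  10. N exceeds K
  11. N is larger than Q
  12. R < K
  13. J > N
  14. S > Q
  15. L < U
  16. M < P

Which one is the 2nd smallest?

Piecing the relations together gives one ordering: R < K < Q < S < N < J < M < P < T < L < U.
The 2nd smallest is K.

K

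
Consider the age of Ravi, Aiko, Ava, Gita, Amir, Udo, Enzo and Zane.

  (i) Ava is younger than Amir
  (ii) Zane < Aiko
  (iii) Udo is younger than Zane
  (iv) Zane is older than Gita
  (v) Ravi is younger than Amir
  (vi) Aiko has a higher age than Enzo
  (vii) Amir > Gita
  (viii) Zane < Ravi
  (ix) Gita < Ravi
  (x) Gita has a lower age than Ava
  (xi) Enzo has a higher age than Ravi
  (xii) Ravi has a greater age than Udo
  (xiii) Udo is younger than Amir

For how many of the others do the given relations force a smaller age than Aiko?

From Aiko the given relations immediately reach Zane, Enzo.
From those, Udo, Gita, Ravi — 5 in total.
No other element is forced below Aiko by the given relations, so the count is 5.

5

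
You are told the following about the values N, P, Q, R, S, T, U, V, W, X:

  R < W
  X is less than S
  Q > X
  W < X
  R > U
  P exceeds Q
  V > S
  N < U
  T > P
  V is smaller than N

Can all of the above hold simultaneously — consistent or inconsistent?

Chaining the given relations yields S < V < N < U < R < W < X, so S < X. But one relation states X < S. These cannot both hold.

inconsistent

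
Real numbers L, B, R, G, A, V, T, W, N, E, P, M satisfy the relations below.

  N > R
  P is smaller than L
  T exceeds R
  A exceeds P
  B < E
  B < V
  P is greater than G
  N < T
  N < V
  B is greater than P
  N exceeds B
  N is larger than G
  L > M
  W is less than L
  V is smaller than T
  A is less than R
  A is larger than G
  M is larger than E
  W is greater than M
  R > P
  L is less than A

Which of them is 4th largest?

R

Piecing the relations together gives one ordering: G < P < B < E < M < W < L < A < R < N < V < T.
Counting 4 from the largest end gives R.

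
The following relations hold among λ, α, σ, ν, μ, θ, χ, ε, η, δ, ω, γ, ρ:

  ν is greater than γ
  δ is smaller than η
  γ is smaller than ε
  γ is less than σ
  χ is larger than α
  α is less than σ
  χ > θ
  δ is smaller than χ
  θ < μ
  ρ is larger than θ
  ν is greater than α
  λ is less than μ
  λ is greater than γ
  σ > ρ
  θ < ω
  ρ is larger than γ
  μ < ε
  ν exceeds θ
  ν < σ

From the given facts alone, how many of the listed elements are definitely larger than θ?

7

The elements the relations force above θ are ρ, χ, ν, μ, ω, σ, ε — no chain reaches any other.
That is 7.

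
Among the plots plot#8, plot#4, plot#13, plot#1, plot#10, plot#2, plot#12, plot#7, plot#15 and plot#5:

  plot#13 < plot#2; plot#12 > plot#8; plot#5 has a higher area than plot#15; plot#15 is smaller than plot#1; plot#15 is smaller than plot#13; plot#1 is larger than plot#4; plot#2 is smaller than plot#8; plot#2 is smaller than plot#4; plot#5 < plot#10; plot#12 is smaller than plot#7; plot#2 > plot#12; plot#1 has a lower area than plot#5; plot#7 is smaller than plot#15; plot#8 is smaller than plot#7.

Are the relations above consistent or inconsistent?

inconsistent

Chaining the given relations yields plot#8 < plot#12 < plot#7 < plot#15 < plot#13 < plot#2, so plot#8 < plot#2. But one relation states plot#2 < plot#8. These cannot both hold.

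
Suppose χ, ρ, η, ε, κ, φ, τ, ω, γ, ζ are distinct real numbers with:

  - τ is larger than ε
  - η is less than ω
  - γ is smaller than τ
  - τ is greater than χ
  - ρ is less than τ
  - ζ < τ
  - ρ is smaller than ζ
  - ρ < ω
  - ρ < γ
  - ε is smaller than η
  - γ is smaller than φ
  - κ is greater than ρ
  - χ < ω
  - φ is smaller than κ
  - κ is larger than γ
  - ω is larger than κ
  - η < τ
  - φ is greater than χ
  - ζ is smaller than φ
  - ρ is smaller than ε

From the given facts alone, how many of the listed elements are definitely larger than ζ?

4

The elements the relations force above ζ are φ, κ, τ, ω — no chain reaches any other.
That is 4.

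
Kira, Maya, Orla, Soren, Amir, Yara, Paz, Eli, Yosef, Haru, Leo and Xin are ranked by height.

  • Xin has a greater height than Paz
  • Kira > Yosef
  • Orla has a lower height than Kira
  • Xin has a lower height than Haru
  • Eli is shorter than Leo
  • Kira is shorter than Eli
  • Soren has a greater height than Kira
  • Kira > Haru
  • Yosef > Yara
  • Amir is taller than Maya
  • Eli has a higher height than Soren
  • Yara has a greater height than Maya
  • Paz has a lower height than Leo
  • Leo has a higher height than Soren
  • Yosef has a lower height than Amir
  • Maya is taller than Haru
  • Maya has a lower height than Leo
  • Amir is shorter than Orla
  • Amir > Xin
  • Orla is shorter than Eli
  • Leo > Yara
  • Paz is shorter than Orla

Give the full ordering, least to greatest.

Paz < Xin < Haru < Maya < Yara < Yosef < Amir < Orla < Kira < Soren < Eli < Leo

The consecutive links are each given: Paz < Xin; Xin < Haru; Haru < Maya; Maya < Yara; Yara < Yosef; Yosef < Amir; Amir < Orla; Orla < Kira; Kira < Soren; Soren < Eli; Eli < Leo.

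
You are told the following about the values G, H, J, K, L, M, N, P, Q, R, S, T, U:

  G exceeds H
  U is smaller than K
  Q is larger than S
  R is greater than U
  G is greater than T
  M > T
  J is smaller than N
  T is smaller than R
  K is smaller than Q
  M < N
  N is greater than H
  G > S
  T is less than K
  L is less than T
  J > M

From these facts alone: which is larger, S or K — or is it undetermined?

undetermined

Following every chain through K: above K we get Q; below K we get L, T, U.
S is not reached, and no chain runs the other way from S to K.
So the given relations leave the order of K and S undetermined.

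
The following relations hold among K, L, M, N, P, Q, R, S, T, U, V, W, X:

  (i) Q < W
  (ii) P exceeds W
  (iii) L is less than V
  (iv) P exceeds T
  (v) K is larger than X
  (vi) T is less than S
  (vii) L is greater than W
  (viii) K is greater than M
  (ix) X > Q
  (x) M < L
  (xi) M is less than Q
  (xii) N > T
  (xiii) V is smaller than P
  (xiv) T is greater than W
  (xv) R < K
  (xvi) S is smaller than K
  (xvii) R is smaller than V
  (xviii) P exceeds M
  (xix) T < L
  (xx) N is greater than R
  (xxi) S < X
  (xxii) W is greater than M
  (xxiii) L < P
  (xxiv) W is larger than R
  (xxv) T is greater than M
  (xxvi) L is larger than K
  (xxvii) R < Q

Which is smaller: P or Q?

Following the relations from Q: Q < W < T < S < X < K < L < V < P.
So Q < P; Q is the smaller of the two.

Q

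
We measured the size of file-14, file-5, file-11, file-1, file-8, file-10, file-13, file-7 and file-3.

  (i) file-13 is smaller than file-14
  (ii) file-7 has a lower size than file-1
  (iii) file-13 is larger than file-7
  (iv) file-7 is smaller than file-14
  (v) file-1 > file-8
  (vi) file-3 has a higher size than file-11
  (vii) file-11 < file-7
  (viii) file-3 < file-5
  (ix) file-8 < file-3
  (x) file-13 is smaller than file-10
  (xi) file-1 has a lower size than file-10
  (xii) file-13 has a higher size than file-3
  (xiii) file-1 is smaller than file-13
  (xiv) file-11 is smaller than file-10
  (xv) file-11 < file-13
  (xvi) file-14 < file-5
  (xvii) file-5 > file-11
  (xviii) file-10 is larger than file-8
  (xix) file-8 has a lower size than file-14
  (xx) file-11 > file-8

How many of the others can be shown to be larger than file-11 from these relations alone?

7

The elements the relations force above file-11 are file-7, file-1, file-3, file-13, file-14, file-10, file-5 — no chain reaches any other.
That is 7.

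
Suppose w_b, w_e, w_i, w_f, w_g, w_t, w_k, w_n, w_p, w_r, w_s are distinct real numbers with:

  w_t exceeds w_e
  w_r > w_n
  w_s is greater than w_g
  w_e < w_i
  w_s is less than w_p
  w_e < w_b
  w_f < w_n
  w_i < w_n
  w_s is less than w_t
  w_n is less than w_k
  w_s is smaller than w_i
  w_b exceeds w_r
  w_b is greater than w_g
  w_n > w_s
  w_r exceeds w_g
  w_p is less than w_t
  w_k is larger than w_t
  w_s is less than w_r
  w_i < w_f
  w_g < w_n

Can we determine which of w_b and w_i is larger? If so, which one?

Chaining the given relations: w_i < w_f < w_n < w_r < w_b.
So w_b is larger.

w_b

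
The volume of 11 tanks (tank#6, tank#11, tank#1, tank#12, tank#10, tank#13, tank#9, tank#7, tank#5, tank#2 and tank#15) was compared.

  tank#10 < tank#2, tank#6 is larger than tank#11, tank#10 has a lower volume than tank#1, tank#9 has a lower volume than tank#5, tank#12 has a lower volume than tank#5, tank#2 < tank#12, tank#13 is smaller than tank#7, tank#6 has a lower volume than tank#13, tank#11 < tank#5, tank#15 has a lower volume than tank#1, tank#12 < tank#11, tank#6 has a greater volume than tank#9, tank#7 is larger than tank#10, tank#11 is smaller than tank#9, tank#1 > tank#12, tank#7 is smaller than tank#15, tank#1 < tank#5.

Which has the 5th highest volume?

tank#13

Chaining the given pairs: tank#10 < tank#2 < tank#12 < tank#11 < tank#9 < tank#6 < tank#13 < tank#7 < tank#15 < tank#1 < tank#5.
Counting 5 from the largest end gives tank#13.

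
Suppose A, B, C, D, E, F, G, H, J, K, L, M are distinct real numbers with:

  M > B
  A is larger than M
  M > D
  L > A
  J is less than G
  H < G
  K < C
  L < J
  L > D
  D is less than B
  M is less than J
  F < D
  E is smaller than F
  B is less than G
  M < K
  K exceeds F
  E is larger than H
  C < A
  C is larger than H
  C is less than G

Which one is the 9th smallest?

A

Piecing the relations together gives one ordering: H < E < F < D < B < M < K < C < A < L < J < G.
Counting 9 from the smallest end gives A.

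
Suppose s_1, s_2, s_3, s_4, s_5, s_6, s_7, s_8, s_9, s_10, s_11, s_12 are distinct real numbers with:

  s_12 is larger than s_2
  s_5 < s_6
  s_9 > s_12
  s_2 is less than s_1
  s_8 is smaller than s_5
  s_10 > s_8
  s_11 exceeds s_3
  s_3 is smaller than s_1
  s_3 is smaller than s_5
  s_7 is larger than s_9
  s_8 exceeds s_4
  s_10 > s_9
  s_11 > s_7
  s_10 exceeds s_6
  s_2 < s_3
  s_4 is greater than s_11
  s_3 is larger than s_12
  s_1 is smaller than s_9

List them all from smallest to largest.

Each adjacent pair is fixed by a given relation: s_2 < s_12; s_12 < s_3; s_3 < s_1; s_1 < s_9; s_9 < s_7; s_7 < s_11; s_11 < s_4; s_4 < s_8; s_8 < s_5; s_5 < s_6; s_6 < s_10. Chaining them end to end gives the full order.

s_2 < s_12 < s_3 < s_1 < s_9 < s_7 < s_11 < s_4 < s_8 < s_5 < s_6 < s_10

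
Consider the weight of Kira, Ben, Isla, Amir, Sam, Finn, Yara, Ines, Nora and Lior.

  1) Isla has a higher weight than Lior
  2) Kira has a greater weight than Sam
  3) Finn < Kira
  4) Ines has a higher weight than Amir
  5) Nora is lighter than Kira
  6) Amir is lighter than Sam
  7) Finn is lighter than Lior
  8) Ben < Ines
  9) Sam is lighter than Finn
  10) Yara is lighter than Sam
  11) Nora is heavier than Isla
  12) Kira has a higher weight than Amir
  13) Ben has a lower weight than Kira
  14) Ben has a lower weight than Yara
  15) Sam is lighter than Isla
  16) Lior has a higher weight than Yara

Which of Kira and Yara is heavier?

Following the relations from Yara: Yara < Sam < Finn < Lior < Isla < Nora < Kira.
So Yara < Kira; Kira is the heavier of the two.

Kira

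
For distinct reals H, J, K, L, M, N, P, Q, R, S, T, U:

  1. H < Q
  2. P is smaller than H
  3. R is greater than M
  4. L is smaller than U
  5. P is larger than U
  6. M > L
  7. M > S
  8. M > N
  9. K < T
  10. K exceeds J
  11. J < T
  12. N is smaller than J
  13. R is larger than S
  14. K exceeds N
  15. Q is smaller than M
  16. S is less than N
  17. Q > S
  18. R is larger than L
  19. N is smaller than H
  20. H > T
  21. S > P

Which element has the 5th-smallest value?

N

Piecing the relations together gives one ordering: L < U < P < S < N < J < K < T < H < Q < M < R.
The 5th smallest is N.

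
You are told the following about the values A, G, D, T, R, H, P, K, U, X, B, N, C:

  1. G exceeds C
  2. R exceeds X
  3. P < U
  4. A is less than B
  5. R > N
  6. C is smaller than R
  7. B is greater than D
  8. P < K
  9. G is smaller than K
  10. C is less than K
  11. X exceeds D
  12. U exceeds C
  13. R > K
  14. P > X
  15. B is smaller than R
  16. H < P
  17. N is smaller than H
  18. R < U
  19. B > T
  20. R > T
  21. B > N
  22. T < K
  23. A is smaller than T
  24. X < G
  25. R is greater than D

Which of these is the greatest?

U

D is not greatest since D < R; X is not greatest since X < R; C is not greatest since C < R; A is not greatest since A < B; N is not greatest since N < H; T is not greatest since T < B; H is not greatest since H < P; P is not greatest since P < K; G is not greatest since G < K; K is not greatest since K < R; B is not greatest since B < R; R is not greatest since R < U.
Only U has nothing above it, so U is the greatest.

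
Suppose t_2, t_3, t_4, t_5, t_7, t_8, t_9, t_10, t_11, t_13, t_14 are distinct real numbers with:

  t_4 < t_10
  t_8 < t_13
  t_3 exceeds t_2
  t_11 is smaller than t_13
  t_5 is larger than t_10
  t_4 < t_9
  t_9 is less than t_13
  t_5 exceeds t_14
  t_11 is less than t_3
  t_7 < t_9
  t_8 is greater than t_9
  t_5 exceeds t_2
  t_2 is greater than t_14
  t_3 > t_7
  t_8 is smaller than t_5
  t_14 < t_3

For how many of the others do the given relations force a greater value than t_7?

The elements the relations force above t_7 are t_9, t_8, t_3, t_5, t_13 — no chain reaches any other.
That is 5.

5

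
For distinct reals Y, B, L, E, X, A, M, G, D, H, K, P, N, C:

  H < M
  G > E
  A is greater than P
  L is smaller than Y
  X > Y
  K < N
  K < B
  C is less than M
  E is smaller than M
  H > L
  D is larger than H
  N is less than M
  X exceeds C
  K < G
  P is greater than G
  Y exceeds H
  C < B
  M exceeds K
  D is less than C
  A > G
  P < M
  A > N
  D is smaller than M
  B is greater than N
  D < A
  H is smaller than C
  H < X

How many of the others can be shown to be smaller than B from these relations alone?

6

The elements the relations force below B are K, L, H, D, C, N — no chain reaches any other.
That is 6.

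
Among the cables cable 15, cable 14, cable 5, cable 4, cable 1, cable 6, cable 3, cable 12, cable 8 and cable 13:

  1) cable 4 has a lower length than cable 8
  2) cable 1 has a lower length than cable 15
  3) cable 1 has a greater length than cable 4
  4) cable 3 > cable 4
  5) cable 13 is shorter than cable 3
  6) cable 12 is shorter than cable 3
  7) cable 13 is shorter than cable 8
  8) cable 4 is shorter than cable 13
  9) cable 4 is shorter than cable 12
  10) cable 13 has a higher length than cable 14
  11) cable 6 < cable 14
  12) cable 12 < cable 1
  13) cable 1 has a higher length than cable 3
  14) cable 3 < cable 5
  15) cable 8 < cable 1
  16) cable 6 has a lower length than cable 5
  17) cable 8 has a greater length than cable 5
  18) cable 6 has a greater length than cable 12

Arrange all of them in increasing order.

Each adjacent pair is fixed by a given relation: cable 4 < cable 12; cable 12 < cable 6; cable 6 < cable 14; cable 14 < cable 13; cable 13 < cable 3; cable 3 < cable 5; cable 5 < cable 8; cable 8 < cable 1; cable 1 < cable 15. Chaining them end to end gives the full order.

cable 4 < cable 12 < cable 6 < cable 14 < cable 13 < cable 3 < cable 5 < cable 8 < cable 1 < cable 15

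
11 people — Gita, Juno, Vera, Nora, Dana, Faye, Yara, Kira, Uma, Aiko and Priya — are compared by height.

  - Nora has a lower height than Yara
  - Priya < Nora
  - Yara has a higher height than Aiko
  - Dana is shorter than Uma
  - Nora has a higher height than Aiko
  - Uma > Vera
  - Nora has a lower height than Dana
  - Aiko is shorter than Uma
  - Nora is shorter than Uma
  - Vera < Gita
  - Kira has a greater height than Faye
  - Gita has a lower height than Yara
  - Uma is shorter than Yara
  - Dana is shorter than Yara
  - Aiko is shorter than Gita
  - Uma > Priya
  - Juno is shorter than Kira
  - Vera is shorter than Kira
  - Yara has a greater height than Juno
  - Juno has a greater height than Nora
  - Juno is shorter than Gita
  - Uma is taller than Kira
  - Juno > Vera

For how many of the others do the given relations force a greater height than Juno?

Directly above Juno: Kira, Gita, Yara.
One step further: Uma (4 so far).
No other element is forced above Juno by the given relations, so the count is 4.

4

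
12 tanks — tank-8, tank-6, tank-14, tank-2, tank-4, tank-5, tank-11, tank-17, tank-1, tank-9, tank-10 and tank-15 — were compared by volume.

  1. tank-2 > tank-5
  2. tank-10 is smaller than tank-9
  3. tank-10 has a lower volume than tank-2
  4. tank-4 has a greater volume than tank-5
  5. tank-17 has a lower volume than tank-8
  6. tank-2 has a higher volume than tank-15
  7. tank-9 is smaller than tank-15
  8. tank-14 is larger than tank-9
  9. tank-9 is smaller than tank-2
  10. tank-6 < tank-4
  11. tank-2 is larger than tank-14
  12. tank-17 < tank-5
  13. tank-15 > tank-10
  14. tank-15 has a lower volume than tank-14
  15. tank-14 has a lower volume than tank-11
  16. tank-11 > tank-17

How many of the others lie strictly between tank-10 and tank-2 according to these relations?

3

The relations place tank-10 below tank-2. An element lies strictly between them when it is forced above tank-10 and also forced below tank-2.
Above tank-10: {tank-9, tank-15, tank-14, tank-11}. Below tank-2: {tank-17, tank-9, tank-5, tank-15, tank-14}.
Intersection: {tank-9, tank-15, tank-14} — 3.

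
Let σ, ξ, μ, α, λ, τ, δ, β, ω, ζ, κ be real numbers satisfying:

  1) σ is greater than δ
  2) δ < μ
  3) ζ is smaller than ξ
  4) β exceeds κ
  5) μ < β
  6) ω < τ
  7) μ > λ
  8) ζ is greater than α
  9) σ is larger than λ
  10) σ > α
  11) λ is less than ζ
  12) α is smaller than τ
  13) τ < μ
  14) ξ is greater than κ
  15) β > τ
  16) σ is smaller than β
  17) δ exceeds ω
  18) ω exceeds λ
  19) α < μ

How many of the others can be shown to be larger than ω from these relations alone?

The elements the relations force above ω are τ, δ, σ, μ, β — no chain reaches any other.
That is 5.

5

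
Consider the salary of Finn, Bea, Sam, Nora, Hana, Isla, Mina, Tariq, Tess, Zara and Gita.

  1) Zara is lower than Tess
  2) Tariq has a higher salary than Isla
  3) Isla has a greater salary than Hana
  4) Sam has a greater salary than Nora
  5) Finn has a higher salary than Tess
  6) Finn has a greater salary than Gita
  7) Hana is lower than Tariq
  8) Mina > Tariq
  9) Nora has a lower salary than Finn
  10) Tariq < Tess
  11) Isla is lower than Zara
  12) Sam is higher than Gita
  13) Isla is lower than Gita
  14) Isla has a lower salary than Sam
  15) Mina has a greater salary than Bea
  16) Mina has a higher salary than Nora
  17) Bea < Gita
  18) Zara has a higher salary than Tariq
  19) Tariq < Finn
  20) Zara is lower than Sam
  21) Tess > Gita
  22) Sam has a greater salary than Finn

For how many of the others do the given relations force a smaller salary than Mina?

5

Directly below Mina: Bea, Tariq, Nora.
One step further: Hana, Isla (5 so far).
Nothing else is reachable below Mina; 5 in all.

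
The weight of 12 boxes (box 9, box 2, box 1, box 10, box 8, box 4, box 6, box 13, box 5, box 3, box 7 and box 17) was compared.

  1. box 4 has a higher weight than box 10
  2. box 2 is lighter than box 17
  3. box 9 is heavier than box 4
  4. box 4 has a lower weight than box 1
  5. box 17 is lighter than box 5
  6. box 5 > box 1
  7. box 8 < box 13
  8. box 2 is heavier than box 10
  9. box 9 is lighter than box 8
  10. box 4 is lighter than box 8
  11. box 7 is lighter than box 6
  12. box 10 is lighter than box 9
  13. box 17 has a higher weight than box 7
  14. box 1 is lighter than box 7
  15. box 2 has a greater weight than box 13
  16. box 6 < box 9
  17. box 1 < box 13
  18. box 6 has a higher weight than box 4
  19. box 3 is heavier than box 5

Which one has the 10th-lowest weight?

Piecing the relations together gives one ordering: box 10 < box 4 < box 1 < box 7 < box 6 < box 9 < box 8 < box 13 < box 2 < box 17 < box 5 < box 3.
The 10th smallest is box 17.

box 17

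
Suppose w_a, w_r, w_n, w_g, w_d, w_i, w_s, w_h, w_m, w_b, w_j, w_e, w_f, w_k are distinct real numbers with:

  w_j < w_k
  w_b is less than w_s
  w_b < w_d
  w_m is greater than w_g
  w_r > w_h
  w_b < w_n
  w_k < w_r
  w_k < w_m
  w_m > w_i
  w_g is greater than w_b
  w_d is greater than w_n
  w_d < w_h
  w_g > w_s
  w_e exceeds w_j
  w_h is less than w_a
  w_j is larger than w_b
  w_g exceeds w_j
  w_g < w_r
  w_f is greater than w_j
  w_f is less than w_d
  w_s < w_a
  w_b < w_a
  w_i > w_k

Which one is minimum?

Chaining upward from w_b: directly above it, w_s, w_j, w_n, w_g, w_d, w_a; then w_f, w_e, w_h, w_k, w_m, w_r; then w_i.
That covers every other element, and nothing is given below w_b, so w_b is the minimum.

w_b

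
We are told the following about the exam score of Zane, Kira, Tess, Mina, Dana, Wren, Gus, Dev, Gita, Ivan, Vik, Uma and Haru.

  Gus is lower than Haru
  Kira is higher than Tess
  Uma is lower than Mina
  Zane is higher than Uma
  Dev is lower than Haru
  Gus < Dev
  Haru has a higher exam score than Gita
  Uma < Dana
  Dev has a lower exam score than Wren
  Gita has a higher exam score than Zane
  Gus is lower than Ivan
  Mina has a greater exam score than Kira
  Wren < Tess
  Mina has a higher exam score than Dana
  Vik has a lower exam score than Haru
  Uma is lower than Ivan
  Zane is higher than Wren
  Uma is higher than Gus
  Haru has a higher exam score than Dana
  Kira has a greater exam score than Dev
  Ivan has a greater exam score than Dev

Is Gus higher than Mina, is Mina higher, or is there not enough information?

Link the given pairs in sequence: Gus < Dev; Dev < Wren; Wren < Tess; Tess < Kira; Kira < Mina.
Together: Gus < Dev < Wren < Tess < Kira < Mina.
So Mina is higher.

Mina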